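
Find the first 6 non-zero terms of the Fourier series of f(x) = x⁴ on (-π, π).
(48 - 8·π^2)·cos(x) + (-3 + 2·π^2)·cos(2·x) + (16/27 - 8·π^2/9)·cos(3·x) + (-3/16 + π^2/2)·cos(4·x) + (48/625 - 8·π^2/25)·cos(5·x) + π^4/5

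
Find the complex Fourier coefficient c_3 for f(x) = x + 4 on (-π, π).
Compute the real Fourier coefficients first: a_3 = 0, b_3 = 2/3.
Then c_3 = (a_3 − i·b_3)/2 = -i/3.

Final answer: -i/3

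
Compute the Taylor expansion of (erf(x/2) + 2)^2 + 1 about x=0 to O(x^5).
-x^4/(6·π) - x^3/(3·√(π)) + x^2/π + 4·x/√(π) + 5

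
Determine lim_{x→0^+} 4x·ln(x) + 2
The product is a 0·∞ indeterminate form at x → 0⁺.
Rewrite the product as 4·ln(x) / x^(-1) and apply L'Hôpital, or use the standard hierarchy x^(-1) ≫ |ln x| as x → 0⁺.
The indeterminate product → 0, so the limit = 2.

Final answer: 2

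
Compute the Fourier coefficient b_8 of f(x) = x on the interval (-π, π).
b_8 = (1/π) ∫_{-π}^{π} f(x)·sin(8x) dx.
Evaluate the integral (use parity and integration by parts as needed): b_8 = -1/4.

Final answer: -1/4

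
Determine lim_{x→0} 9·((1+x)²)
Direct substitution at x = 0 gives 9.

Final answer: 9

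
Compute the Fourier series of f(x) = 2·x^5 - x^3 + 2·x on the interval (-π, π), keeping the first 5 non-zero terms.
(-82·π^2 + 4·π^4 + 496)·sin(x) + (-2·π^4 - 37/2 + 11·π^2)·sin(2·x) + (-98·π^2/27 + 304/81 + 4·π^4/3)·sin(3·x) + (-π^4 - 53/32 + 7·π^2/4)·sin(4·x) + (-26·π^2/25 + 656/625 + 4·π^4/5)·sin(5·x)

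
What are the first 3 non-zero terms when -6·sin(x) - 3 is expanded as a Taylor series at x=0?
x^3 - 6·x - 3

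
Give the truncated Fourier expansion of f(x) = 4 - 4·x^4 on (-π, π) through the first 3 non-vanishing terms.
(-192 + 32·π^2)·cos(x) + (12 - 8·π^2)·cos(2·x) - 4·π^4/5 + 4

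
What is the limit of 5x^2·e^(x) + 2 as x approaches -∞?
The product is a 0·∞ indeterminate form at x → -∞.
Rewrite the product as 5x^2 / e^(-x) (an ∞/∞ form) and apply L'Hôpital, or use the standard hierarchy e^(|x|) ≫ |x^2| as x → -∞.
The indeterminate product → 0, so the limit = 2.

Final answer: 2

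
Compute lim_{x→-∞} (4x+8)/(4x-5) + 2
Evaluate the dominant behaviour as x → -∞; each term tends to a finite value or vanishes.
Limit = 3.

Final answer: 3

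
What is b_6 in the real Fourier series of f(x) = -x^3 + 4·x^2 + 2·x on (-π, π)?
b_6 = (1/π) ∫_{-π}^{π} f(x)·sin(6x) dx.
Evaluate the integral (use parity and integration by parts as needed): b_6 = -13/18 + π^2/3.

Final answer: -13/18 + π^2/3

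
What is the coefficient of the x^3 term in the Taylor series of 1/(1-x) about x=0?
Expand to order 3: 1/(1-x) = x^3 + x^2 + x + 1 + O(x^4).
The coefficient of x^3 is 1.

Final answer: 1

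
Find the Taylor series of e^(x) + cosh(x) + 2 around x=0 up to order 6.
x^6/360 + x^5/120 + x^4/12 + x^3/6 + x^2 + x + 4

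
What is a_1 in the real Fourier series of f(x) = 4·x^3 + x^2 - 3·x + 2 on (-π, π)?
a_1 = (1/π) ∫_{-π}^{π} f(x)·cos(1x) dx.
Evaluate the integral (use parity and integration by parts as needed): a_1 = -4.

Final answer: -4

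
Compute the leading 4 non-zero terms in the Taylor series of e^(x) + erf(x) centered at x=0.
x^3·(1/6 - 2/(3·√(π))) + x^2/2 + x·(1 + 2/√(π)) + 1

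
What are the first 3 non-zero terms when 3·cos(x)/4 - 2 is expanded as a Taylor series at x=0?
x^4/32 - 3·x^2/8 - 5/4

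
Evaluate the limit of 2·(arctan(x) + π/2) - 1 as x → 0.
Direct substitution at x = 0 gives -1 + π.

Final answer: -1 + π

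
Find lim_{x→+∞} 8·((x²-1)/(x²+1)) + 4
Evaluate the dominant behaviour as x → +∞; each term tends to a finite value or vanishes.
Limit = 12.

Final answer: 12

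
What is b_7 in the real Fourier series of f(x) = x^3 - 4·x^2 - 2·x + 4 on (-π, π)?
b_7 = (1/π) ∫_{-π}^{π} f(x)·sin(7x) dx.
Evaluate the integral (use parity and integration by parts as needed): b_7 = -208/343 + 2·π^2/7.

Final answer: -208/343 + 2·π^2/7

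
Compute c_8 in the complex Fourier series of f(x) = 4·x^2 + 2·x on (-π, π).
Compute the real Fourier coefficients first: a_8 = 1/4, b_8 = -1/2.
Then c_8 = (a_8 − i·b_8)/2 = 1/8 + i/4.

Final answer: 1/8 + i/4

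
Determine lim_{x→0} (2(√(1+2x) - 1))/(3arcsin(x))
Both numerator and denominator → 0 as x → 0; this is a 0/0 indeterminate form.
Expand each to leading order near x = 0: numerator ~ 2·x, denominator ~ 3·x.
The limit of the ratio is 2/3.

Final answer: 2/3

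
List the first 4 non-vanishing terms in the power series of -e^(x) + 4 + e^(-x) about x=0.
-x^5/60 - x^3/3 - 2·x + 4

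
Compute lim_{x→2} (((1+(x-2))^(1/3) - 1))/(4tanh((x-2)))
Both numerator and denominator → 0 as x → 2; this is a 0/0 indeterminate form.
Expand each to leading order near x = 2: numerator ~ (x - 2)/3, denominator ~ 4·(x - 2).
The limit of the ratio is 1/12.

Final answer: 1/12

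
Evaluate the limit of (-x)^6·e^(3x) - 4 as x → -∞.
The product is a 0·∞ indeterminate form at x → -∞.
Rewrite the product as (-x)^6 / e^(-3x) (an ∞/∞ form) and apply L'Hôpital, or use the standard hierarchy e^(3|x|) ≫ |(-x)^6| as x → -∞.
The indeterminate product → 0, so the limit = -4.

Final answer: -4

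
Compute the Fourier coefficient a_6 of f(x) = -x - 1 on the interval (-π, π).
a_6 = (1/π) ∫_{-π}^{π} f(x)·cos(6x) dx.
Evaluate the integral (use parity and integration by parts as needed): a_6 = 0.

Final answer: 0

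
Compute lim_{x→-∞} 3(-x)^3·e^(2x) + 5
The product is a 0·∞ indeterminate form at x → -∞.
Rewrite the product as 3(-x)^3 / e^(-2x) (an ∞/∞ form) and apply L'Hôpital, or use the standard hierarchy e^(2|x|) ≫ |(-x)^3| as x → -∞.
The indeterminate product → 0, so the limit = 5.

Final answer: 5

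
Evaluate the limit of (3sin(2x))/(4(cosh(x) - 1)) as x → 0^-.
Both numerator and denominator → 0 as x → 0^-; this is a 0/0 indeterminate form.
Expand each to leading order near x = 0: numerator ~ 6·x, denominator ~ 2·x^2.
The limit of the ratio is -∞.

Final answer: -∞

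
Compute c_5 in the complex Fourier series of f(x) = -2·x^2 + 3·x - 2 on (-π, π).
Compute the real Fourier coefficients first: a_5 = 8/25, b_5 = 6/5.
Then c_5 = (a_5 − i·b_5)/2 = 4/25 - 3·i/5.

Final answer: 4/25 - 3·i/5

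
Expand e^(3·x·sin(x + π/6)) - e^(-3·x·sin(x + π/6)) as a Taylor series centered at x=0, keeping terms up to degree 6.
61·√(3)·x^6/640 + 5561·x^5/640 + 23·√(3)·x^4/8 - 3·x^3/8 + 3·√(3)·x^2 + 3·x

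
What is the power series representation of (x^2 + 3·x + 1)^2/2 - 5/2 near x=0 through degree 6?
x^4/2 + 3·x^3 + 11·x^2/2 + 3·x - 2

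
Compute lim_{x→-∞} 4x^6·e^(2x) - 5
The product is a 0·∞ indeterminate form at x → -∞.
Rewrite the product as 4x^6 / e^(-2x) (an ∞/∞ form) and apply L'Hôpital, or use the standard hierarchy e^(2|x|) ≫ |x^6| as x → -∞.
The indeterminate product → 0, so the limit = -5.

Final answer: -5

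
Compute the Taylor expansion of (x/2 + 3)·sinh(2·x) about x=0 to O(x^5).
2·x^4/3 + 4·x^3 + x^2 + 6·x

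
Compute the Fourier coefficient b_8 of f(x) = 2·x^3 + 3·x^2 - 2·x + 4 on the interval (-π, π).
b_8 = (1/π) ∫_{-π}^{π} f(x)·sin(8x) dx.
Evaluate the integral (use parity and integration by parts as needed): b_8 = 35/64 - π^2/2.

Final answer: 35/64 - π^2/2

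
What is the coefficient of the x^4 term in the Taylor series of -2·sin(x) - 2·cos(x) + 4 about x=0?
Expand to order 4: -2·sin(x) - 2·cos(x) + 4 = -x^4/12 + x^3/3 + x^2 - 2·x + 2 + O(x^5).
The coefficient of x^4 is -1/12.

Final answer: -1/12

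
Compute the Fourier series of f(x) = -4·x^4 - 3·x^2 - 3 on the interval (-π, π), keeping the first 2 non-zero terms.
(-180 + 32·π^2)·cos(x) - 4·π^4/5 - π^2 - 3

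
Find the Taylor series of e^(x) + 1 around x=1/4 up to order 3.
1 + e^(1/4) + e^(1/4)·(x - 1/4) + e^(1/4)·(x - 1/4)^2/2 + e^(1/4)·(x - 1/4)^3/6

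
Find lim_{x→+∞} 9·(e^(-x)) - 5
Evaluate the dominant behaviour as x → +∞; each term tends to a finite value or vanishes.
Limit = -5.

Final answer: -5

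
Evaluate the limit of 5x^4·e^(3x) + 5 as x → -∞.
The product is a 0·∞ indeterminate form at x → -∞.
Rewrite the product as 5x^4 / e^(-3x) (an ∞/∞ form) and apply L'Hôpital, or use the standard hierarchy e^(3|x|) ≫ |x^4| as x → -∞.
The indeterminate product → 0, so the limit = 5.

Final answer: 5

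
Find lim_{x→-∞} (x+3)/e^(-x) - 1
The quotient is an ∞/∞ indeterminate form as x → -∞.
Compare growth rates of the dominant terms (exponentials ≫ polynomials ≫ logarithms), or apply L'Hôpital's rule; the quotient → 0.
Adding the constant: 0 - 1 = -1. Limit = -1.

Final answer: -1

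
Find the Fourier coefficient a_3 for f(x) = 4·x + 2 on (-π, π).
a_3 = (1/π) ∫_{-π}^{π} f(x)·cos(3x) dx.
Evaluate the integral (use parity and integration by parts as needed): a_3 = 0.

Final answer: 0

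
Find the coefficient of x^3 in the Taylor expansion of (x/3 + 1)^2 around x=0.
Expand to order 3: (x/3 + 1)^2 = x^2/9 + 2·x/3 + 1 + O(x^4).
The coefficient of x^3 is 0.

Final answer: 0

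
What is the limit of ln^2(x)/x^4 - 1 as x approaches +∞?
The quotient is an ∞/∞ indeterminate form as x → +∞.
The polynomial denominator x^4 dominates the logarithmic numerator (any positive power of x ≫ ln^2(x) as x → ∞), so the quotient → 0.
Adding the constant: 0 - 1 = -1. Limit = -1.

Final answer: -1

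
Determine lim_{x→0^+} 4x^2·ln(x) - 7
The product is a 0·∞ indeterminate form at x → 0⁺.
Rewrite the product as 4·ln(x) / x^(-2) and apply L'Hôpital, or use the standard hierarchy x^(-2) ≫ |ln x| as x → 0⁺.
The indeterminate product → 0, so the limit = -7.

Final answer: -7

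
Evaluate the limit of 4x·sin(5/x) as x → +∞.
As x → +∞: let u = 5/x → 0⁺; then 4·x·sin(5/x) = 4·5·sin(u)/u → 4·5·1 = 20.
Limit = 20.

Final answer: 20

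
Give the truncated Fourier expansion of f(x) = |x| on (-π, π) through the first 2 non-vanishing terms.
-4·cos(x)/π + π/2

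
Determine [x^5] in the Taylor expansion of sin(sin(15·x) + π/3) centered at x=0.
Expand to order 5: sin(sin(15·x) + π/3) = 151875·x^5/4 + 84375·√(3)·x^4/16 - 1125·x^3/2 - 225·√(3)·x^2/4 + 15·x/2 + √(3)/2 + O(x^6).
The coefficient of x^5 is 151875/4.

Final answer: 151875/4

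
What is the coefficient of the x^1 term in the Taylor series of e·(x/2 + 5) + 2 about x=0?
Expand to order 1: e·(x/2 + 5) + 2 = e·x/2 + 2 + 5·e + O(x^2).
The coefficient of x^1 is e/2.

Final answer: e/2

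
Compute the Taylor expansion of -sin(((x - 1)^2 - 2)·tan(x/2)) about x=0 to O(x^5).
-x^4/24 - 23·x^3/48 + x^2 + x/2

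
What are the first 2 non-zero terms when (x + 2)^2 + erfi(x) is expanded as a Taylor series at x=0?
x·(2/√(π) + 4) + 4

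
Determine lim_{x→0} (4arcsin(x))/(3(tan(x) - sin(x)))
Both numerator and denominator → 0 as x → 0; this is a 0/0 indeterminate form.
Expand each to leading order near x = 0: numerator ~ 4·x, denominator ~ 3·x^3/2.
The limit of the ratio is ∞.

Final answer: ∞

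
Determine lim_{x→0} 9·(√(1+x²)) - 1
Direct substitution at x = 0 gives 8.

Final answer: 8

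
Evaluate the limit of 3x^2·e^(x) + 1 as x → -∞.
The product is a 0·∞ indeterminate form at x → -∞.
Rewrite the product as 3x^2 / e^(-x) (an ∞/∞ form) and apply L'Hôpital, or use the standard hierarchy e^(|x|) ≫ |x^2| as x → -∞.
The indeterminate product → 0, so the limit = 1.

Final answer: 1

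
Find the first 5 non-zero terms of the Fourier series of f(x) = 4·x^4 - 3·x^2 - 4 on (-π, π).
(204 - 32·π^2)·cos(x) + (-15 + 8·π^2)·cos(2·x) + (100/27 - 32·π^2/9)·cos(3·x) + (-3/2 + 2·π^2)·cos(4·x) - π^2 - 4 + 4·π^4/5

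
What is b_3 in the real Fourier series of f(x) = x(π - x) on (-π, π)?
b_3 = (1/π) ∫_{-π}^{π} f(x)·sin(3x) dx.
Evaluate the integral (use parity and integration by parts as needed): b_3 = 2·π/3.

Final answer: 2·π/3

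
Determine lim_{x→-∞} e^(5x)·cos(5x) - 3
Evaluate the dominant behaviour as x → -∞; each term tends to a finite value or vanishes.
Limit = -3.

Final answer: -3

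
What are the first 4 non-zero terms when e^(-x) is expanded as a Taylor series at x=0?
-x^3/6 + x^2/2 - x + 1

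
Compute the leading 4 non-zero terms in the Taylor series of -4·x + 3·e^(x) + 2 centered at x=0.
x^3/2 + 3·x^2/2 - x + 5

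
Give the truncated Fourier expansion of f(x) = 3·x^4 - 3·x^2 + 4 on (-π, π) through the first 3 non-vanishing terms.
(156 - 24·π^2)·cos(x) + (-12 + 6·π^2)·cos(2·x) - π^2 + 4 + 3·π^4/5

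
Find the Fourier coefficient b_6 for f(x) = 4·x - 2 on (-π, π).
b_6 = (1/π) ∫_{-π}^{π} f(x)·sin(6x) dx.
Evaluate the integral (use parity and integration by parts as needed): b_6 = -4/3.

Final answer: -4/3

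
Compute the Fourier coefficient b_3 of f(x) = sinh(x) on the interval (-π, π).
b_3 = (1/π) ∫_{-π}^{π} f(x)·sin(3x) dx.
Evaluate the integral (use parity and integration by parts as needed): b_3 = 3·sinh(π)/(5·π).

Final answer: 3·sinh(π)/(5·π)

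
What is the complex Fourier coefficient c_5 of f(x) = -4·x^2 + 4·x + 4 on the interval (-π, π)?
Compute the real Fourier coefficients first: a_5 = 16/25, b_5 = 8/5.
Then c_5 = (a_5 − i·b_5)/2 = 8/25 - 4·i/5.

Final answer: 8/25 - 4·i/5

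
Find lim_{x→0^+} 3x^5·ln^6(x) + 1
The product is a 0·∞ indeterminate form at x → 0⁺.
Rewrite the product as 3·ln^6(x) / x^(-5) and apply L'Hôpital, or use the standard hierarchy x^(-5) ≫ |ln x|^6 as x → 0⁺.
The indeterminate product → 0, so the limit = 1.

Final answer: 1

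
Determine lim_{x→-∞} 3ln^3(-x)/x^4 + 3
The quotient is an ∞/∞ indeterminate form as x → -∞.
Compare growth rates of the dominant terms (exponentials ≫ polynomials ≫ logarithms), or apply L'Hôpital's rule; the quotient → 0.
Adding the constant: 0 + 3 = 3. Limit = 3.

Final answer: 3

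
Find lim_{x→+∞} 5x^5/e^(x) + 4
The quotient is an ∞/∞ indeterminate form as x → +∞.
The exponential denominator e^(x) dominates the polynomial numerator (e^x ≫ x^5 as x → ∞), so the quotient → 0.
Adding the constant: 0 + 4 = 4. Limit = 4.

Final answer: 4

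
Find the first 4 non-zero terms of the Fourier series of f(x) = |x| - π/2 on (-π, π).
-4·cos(x)/π - 4·cos(3·x)/(9·π) - 4·cos(5·x)/(25·π) - 4·cos(7·x)/(49·π)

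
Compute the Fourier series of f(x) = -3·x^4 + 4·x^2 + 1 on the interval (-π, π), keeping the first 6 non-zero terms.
(-160 + 24·π^2)·cos(x) + (13 - 6·π^2)·cos(2·x) + (-32/9 + 8·π^2/3)·cos(3·x) + (25/16 - 3·π^2/2)·cos(4·x) + (-544/625 + 24·π^2/25)·cos(5·x) - 3·π^4/5 + 1 + 4·π^2/3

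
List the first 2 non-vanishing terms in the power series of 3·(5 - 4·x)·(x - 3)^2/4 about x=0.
135/4 - 99·x/2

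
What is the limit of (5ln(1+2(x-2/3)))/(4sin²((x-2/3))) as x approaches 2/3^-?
Both numerator and denominator → 0 as x → 2/3^-; this is a 0/0 indeterminate form.
Expand each to leading order near x = 2/3: numerator ~ 10·(x - 2/3), denominator ~ 4·(x - 2/3)^2.
The limit of the ratio is -∞.

Final answer: -∞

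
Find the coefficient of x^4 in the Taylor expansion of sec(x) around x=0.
Expand to order 4: sec(x) = 5·x^4/24 + x^2/2 + 1 + O(x^5).
The coefficient of x^4 is 5/24.

Final answer: 5/24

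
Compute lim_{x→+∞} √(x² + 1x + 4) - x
As x → +∞: multiply by the conjugate to get (1x+4)/(√(x²+1x+4)+x); the denominator ~ 2x, so the limit is 1/2.
Limit = 1/2.

Final answer: 1/2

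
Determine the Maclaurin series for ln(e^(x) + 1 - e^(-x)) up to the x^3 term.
3·x^3 - 2·x^2 + 2·x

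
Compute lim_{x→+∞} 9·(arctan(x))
Evaluate the dominant behaviour as x → +∞; each term tends to a finite value or vanishes.
Limit = 9·π/2.

Final answer: 9·π/2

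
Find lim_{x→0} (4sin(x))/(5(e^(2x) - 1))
Both numerator and denominator → 0 as x → 0; this is a 0/0 indeterminate form.
Expand each to leading order near x = 0: numerator ~ 4·x, denominator ~ 10·x.
The limit of the ratio is 2/5.

Final answer: 2/5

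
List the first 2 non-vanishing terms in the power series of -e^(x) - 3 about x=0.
-x - 4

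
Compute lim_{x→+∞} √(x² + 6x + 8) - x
As x → +∞: multiply by the conjugate to get (6x+8)/(√(x²+6x+8)+x); the denominator ~ 2x, so the limit is 6/2 = 3.
Limit = 3.

Final answer: 3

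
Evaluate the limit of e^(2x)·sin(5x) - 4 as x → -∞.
Evaluate the dominant behaviour as x → -∞; each term tends to a finite value or vanishes.
Limit = -4.

Final answer: -4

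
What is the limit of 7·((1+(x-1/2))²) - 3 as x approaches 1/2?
Direct substitution at x = 1/2 gives 4.

Final answer: 4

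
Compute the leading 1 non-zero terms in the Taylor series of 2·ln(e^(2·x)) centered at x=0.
4·x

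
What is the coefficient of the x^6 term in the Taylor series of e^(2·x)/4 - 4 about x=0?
Expand to order 6: e^(2·x)/4 - 4 = x^6/45 + x^5/15 + x^4/6 + x^3/3 + x^2/2 + x/2 - 15/4 + O(x^7).
The coefficient of x^6 is 1/45.

Final answer: 1/45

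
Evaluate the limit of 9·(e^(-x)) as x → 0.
Direct substitution at x = 0 gives 9.

Final answer: 9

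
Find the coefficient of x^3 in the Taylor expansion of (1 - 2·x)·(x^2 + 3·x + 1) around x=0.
Expand to order 3: (1 - 2·x)·(x^2 + 3·x + 1) = -2·x^3 - 5·x^2 + x + 1 + O(x^4).
The coefficient of x^3 is -2.

Final answer: -2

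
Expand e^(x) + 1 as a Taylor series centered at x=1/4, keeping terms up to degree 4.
1 + e^(1/4) + e^(1/4)·(x - 1/4) + e^(1/4)·(x - 1/4)^2/2 + e^(1/4)·(x - 1/4)^3/6 + e^(1/4)·(x - 1/4)^4/24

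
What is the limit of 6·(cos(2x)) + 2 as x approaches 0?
Direct substitution at x = 0 gives 8.

Final answer: 8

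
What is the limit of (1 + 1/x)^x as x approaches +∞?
As x → +∞: this is the defining limit (1 + 1/x)^x → e^1.
Limit = e.

Final answer: e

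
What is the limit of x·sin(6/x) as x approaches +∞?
As x → +∞: let u = 6/x → 0⁺; then x·sin(6/x) = 6·sin(u)/u → 6·1 = 6.
Limit = 6.

Final answer: 6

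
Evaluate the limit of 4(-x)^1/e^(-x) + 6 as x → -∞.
The quotient is an ∞/∞ indeterminate form as x → -∞.
Compare growth rates of the dominant terms (exponentials ≫ polynomials ≫ logarithms), or apply L'Hôpital's rule; the quotient → 0.
Adding the constant: 0 + 6 = 6. Limit = 6.

Final answer: 6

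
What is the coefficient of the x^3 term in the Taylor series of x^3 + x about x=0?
Expand to order 3: x^3 + x = x^3 + x + O(x^4).
The coefficient of x^3 is 1.

Final answer: 1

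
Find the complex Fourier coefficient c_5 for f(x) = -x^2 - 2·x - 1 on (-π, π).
Compute the real Fourier coefficients first: a_5 = 4/25, b_5 = -4/5.
Then c_5 = (a_5 − i·b_5)/2 = 2/25 + 2·i/5.

Final answer: 2/25 + 2·i/5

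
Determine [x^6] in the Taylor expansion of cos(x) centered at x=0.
Expand to order 6: cos(x) = -x^6/720 + x^4/24 - x^2/2 + 1 + O(x^7).
The coefficient of x^6 is -1/720.

Final answer: -1/720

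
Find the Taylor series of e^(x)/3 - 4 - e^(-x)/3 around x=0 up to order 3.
x^3/9 + 2·x/3 - 4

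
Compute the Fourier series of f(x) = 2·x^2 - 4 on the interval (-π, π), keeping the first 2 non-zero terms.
-8·cos(x) - 4 + 2·π^2/3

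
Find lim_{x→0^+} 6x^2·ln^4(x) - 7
The product is a 0·∞ indeterminate form at x → 0⁺.
Rewrite the product as 6·ln^4(x) / x^(-2) and apply L'Hôpital, or use the standard hierarchy x^(-2) ≫ |ln x|^4 as x → 0⁺.
The indeterminate product → 0, so the limit = -7.

Final answer: -7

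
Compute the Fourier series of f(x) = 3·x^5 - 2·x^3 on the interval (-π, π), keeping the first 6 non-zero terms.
(-124·π^2 + 6·π^4 + 744)·sin(x) + (-3·π^4 - 51/2 + 17·π^2)·sin(2·x) + (-52·π^2/9 + 104/27 + 2·π^4)·sin(3·x) + (-3·π^4/2 - 69/64 + 23·π^2/8)·sin(4·x) + (-44·π^2/25 + 264/625 + 6·π^4/5)·sin(5·x) + (-π^4 - 11/54 + 11·π^2/9)·sin(6·x)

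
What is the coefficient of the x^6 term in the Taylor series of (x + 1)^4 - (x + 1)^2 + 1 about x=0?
Expand to order 6: (x + 1)^4 - (x + 1)^2 + 1 = x^4 + 4·x^3 + 5·x^2 + 2·x + 1 + O(x^7).
The coefficient of x^6 is 0.

Final answer: 0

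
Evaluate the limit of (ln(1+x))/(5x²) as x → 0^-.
Both numerator and denominator → 0 as x → 0^-; this is a 0/0 indeterminate form.
Expand each to leading order near x = 0: numerator ~ x, denominator ~ 5·x^2.
The limit of the ratio is -∞.

Final answer: -∞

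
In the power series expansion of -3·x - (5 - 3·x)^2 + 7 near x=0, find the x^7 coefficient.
Expand to order 7: -3·x - (5 - 3·x)^2 + 7 = -9·x^2 + 27·x - 18 + O(x^8).
The coefficient of x^7 is 0.

Final answer: 0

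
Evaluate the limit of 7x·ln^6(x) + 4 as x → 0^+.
The product is a 0·∞ indeterminate form at x → 0⁺.
Rewrite the product as 7·ln^6(x) / x^(-1) and apply L'Hôpital, or use the standard hierarchy x^(-1) ≫ |ln x|^6 as x → 0⁺.
The indeterminate product → 0, so the limit = 4.

Final answer: 4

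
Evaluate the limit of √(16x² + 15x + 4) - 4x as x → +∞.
As x → +∞: multiply by the conjugate to get (15x+4)/(√(16x²+15x+4)+4x); the denominator ~ 8x, so the limit is 15/8.
Limit = 15/8.

Final answer: 15/8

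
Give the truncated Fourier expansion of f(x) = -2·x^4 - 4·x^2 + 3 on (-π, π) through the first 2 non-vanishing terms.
(-80 + 16·π^2)·cos(x) - 2·π^4/5 - 4·π^2/3 + 3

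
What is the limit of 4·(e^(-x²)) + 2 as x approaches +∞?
Evaluate the dominant behaviour as x → +∞; each term tends to a finite value or vanishes.
Limit = 2.

Final answer: 2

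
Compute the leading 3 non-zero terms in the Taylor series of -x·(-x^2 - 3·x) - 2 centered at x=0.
x^3 + 3·x^2 - 2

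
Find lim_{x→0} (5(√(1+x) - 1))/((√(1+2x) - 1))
Both numerator and denominator → 0 as x → 0; this is a 0/0 indeterminate form.
Expand each to leading order near x = 0: numerator ~ 5·x/2, denominator ~ x.
The limit of the ratio is 5/2.

Final answer: 5/2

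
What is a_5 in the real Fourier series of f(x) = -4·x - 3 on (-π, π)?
a_5 = (1/π) ∫_{-π}^{π} f(x)·cos(5x) dx.
Evaluate the integral (use parity and integration by parts as needed): a_5 = 0.

Final answer: 0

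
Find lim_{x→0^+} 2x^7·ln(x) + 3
The product is a 0·∞ indeterminate form at x → 0⁺.
Rewrite the product as 2·ln(x) / x^(-7) and apply L'Hôpital, or use the standard hierarchy x^(-7) ≫ |ln x| as x → 0⁺.
The indeterminate product → 0, so the limit = 3.

Final answer: 3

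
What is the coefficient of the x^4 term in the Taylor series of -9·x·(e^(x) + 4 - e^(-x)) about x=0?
Expand to order 4: -9·x·(e^(x) + 4 - e^(-x)) = -3·x^4 - 18·x^2 - 36·x + O(x^5).
The coefficient of x^4 is -3.

Final answer: -3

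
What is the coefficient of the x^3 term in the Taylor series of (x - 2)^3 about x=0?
Expand to order 3: (x - 2)^3 = x^3 - 6·x^2 + 12·x - 8 + O(x^4).
The coefficient of x^3 is 1.

Final answer: 1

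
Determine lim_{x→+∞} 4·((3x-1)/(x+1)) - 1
Evaluate the dominant behaviour as x → +∞; each term tends to a finite value or vanishes.
Limit = 11.

Final answer: 11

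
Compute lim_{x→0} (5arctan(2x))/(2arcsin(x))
Both numerator and denominator → 0 as x → 0; this is a 0/0 indeterminate form.
Expand each to leading order near x = 0: numerator ~ 10·x, denominator ~ 2·x.
The limit of the ratio is 5.

Final answer: 5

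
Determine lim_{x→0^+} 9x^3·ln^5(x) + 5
The product is a 0·∞ indeterminate form at x → 0⁺.
Rewrite the product as 9·ln^5(x) / x^(-3) and apply L'Hôpital, or use the standard hierarchy x^(-3) ≫ |ln x|^5 as x → 0⁺.
The indeterminate product → 0, so the limit = 5.

Final answer: 5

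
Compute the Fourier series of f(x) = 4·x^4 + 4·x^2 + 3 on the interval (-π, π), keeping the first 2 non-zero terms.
(176 - 32·π^2)·cos(x) + 3 + 4·π^2/3 + 4·π^4/5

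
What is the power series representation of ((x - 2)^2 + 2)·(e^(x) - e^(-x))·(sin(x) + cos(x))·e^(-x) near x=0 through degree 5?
-109·x^5/10 + 44·x^4/3 - 8·x^3 - 8·x^2 + 12·x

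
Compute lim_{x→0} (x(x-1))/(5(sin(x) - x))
Both numerator and denominator → 0 as x → 0; this is a 0/0 indeterminate form.
Expand each to leading order near x = 0: numerator ~ -x, denominator ~ -5·x^3/6.
The limit of the ratio is ∞.

Final answer: ∞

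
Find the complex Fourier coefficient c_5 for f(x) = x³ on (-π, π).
Compute the real Fourier coefficients first: a_5 = 0, b_5 = -12/125 + 2·π^2/5.
Then c_5 = (a_5 − i·b_5)/2 = -i·π^2/5 + 6·i/125.

Final answer: -i·π^2/5 + 6·i/125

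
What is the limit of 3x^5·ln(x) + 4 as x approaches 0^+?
The product is a 0·∞ indeterminate form at x → 0⁺.
Rewrite the product as 3·ln(x) / x^(-5) and apply L'Hôpital, or use the standard hierarchy x^(-5) ≫ |ln x| as x → 0⁺.
The indeterminate product → 0, so the limit = 4.

Final answer: 4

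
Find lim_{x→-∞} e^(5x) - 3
Evaluate the dominant behaviour as x → -∞; each term tends to a finite value or vanishes.
Limit = -3.

Final answer: -3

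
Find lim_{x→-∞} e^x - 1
Evaluate the dominant behaviour as x → -∞; each term tends to a finite value or vanishes.
Limit = -1.

Final answer: -1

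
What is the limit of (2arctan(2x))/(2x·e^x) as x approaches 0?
Both numerator and denominator → 0 as x → 0; this is a 0/0 indeterminate form.
Expand each to leading order near x = 0: numerator ~ 4·x, denominator ~ 2·x.
The limit of the ratio is 2.

Final answer: 2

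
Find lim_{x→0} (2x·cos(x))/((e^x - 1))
Both numerator and denominator → 0 as x → 0; this is a 0/0 indeterminate form.
Expand each to leading order near x = 0: numerator ~ 2·x, denominator ~ x.
The limit of the ratio is 2.

Final answer: 2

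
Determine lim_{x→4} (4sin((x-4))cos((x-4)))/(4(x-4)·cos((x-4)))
Both numerator and denominator → 0 as x → 4; this is a 0/0 indeterminate form.
Expand each to leading order near x = 4: numerator ~ 4·(x - 4), denominator ~ 4·(x - 4).
The limit of the ratio is 1.

Final answer: 1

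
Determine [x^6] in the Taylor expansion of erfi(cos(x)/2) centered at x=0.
Expand to order 6: erfi(cos(x)/2) = -79·x^6·e^(1/4)/(2880·√(π)) + 5·x^4·e^(1/4)/(48·√(π)) - x^2·e^(1/4)/(2·√(π)) + erfi(1/2) + O(x^7).
The coefficient of x^6 is -79·e^(1/4)/(2880·√(π)).

Final answer: -79·e^(1/4)/(2880·√(π))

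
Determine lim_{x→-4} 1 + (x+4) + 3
Direct substitution at x = -4 gives 4.

Final answer: 4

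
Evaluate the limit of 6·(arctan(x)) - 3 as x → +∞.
Evaluate the dominant behaviour as x → +∞; each term tends to a finite value or vanishes.
Limit = -3 + 3·π.

Final answer: -3 + 3·π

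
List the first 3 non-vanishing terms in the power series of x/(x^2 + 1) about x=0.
x^5 - x^3 + x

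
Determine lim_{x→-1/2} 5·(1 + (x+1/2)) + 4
Direct substitution at x = -1/2 gives 9.

Final answer: 9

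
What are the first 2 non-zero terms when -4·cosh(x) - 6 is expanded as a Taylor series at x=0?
-2·x^2 - 10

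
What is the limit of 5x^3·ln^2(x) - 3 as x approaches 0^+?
The product is a 0·∞ indeterminate form at x → 0⁺.
Rewrite the product as 5·ln^2(x) / x^(-3) and apply L'Hôpital, or use the standard hierarchy x^(-3) ≫ |ln x|^2 as x → 0⁺.
The indeterminate product → 0, so the limit = -3.

Final answer: -3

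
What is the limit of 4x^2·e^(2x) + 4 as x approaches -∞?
The product is a 0·∞ indeterminate form at x → -∞.
Rewrite the product as 4x^2 / e^(-2x) (an ∞/∞ form) and apply L'Hôpital, or use the standard hierarchy e^(2|x|) ≫ |x^2| as x → -∞.
The indeterminate product → 0, so the limit = 4.

Final answer: 4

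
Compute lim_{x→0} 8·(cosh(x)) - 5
Direct substitution at x = 0 gives 3.

Final answer: 3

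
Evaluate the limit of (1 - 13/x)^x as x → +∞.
As x → +∞: this is the defining limit (1 - 13/x)^x → e^(-13).
Limit = e^(-13).

Final answer: e^(-13)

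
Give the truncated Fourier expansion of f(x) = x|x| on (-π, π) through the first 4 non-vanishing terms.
(-8 + 2·π^2)·sin(x)/π - π·sin(2·x) + (-8 + 18·π^2)·sin(3·x)/(27·π) - π·sin(4·x)/2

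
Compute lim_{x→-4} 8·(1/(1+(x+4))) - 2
Direct substitution at x = -4 gives 6.

Final answer: 6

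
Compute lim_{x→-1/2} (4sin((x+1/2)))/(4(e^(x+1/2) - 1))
Both numerator and denominator → 0 as x → -1/2; this is a 0/0 indeterminate form.
Expand each to leading order near x = -1/2: numerator ~ 4·(x + 1/2), denominator ~ 4·(x + 1/2).
The limit of the ratio is 1.

Final answer: 1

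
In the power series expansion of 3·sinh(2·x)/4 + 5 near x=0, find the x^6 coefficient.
Expand to order 6: 3·sinh(2·x)/4 + 5 = x^5/5 + x^3 + 3·x/2 + 5 + O(x^7).
The coefficient of x^6 is 0.

Final answer: 0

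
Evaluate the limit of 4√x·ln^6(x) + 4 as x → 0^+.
The product is a 0·∞ indeterminate form at x → 0⁺.
Rewrite the product as 4·ln^6(x) / x^(-1/2) and apply L'Hôpital, or use the standard hierarchy x^(-1/2) ≫ |ln x|^6 as x → 0⁺.
The indeterminate product → 0, so the limit = 4.

Final answer: 4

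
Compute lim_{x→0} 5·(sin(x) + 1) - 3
Direct substitution at x = 0 gives 2.

Final answer: 2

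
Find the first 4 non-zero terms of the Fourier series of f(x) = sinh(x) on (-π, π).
sin(x)·sinh(π)/π - 4·sin(2·x)·sinh(π)/(5·π) + 3·sin(3·x)·sinh(π)/(5·π) - 8·sin(4·x)·sinh(π)/(17·π)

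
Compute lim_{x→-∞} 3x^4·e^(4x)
This is a 0·∞ indeterminate form at x → -∞.
Rewrite the product as 3x^4 / e^(-4x) (an ∞/∞ form) and apply L'Hôpital, or use the standard hierarchy e^(4|x|) ≫ |x^4| as x → -∞.
The indeterminate product → 0, so the limit = 0.

Final answer: 0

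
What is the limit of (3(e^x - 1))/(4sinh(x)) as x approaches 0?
Both numerator and denominator → 0 as x → 0; this is a 0/0 indeterminate form.
Expand each to leading order near x = 0: numerator ~ 3·x, denominator ~ 4·x.
The limit of the ratio is 3/4.

Final answer: 3/4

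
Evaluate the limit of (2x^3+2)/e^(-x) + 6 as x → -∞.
The quotient is an ∞/∞ indeterminate form as x → -∞.
Compare growth rates of the dominant terms (exponentials ≫ polynomials ≫ logarithms), or apply L'Hôpital's rule; the quotient → 0.
Adding the constant: 0 + 6 = 6. Limit = 6.

Final answer: 6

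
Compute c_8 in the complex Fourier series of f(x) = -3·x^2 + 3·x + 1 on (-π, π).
Compute the real Fourier coefficients first: a_8 = -3/16, b_8 = -3/4.
Then c_8 = (a_8 − i·b_8)/2 = -3/32 + 3·i/8.

Final answer: -3/32 + 3·i/8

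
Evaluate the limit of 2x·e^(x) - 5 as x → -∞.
The product is a 0·∞ indeterminate form at x → -∞.
Rewrite the product as 2x / e^(-x) (an ∞/∞ form) and apply L'Hôpital, or use the standard hierarchy e^(|x|) ≫ |x| as x → -∞.
The indeterminate product → 0, so the limit = -5.

Final answer: -5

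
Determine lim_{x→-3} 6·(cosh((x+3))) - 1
Direct substitution at x = -3 gives 5.

Final answer: 5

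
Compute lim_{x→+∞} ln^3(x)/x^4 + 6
The quotient is an ∞/∞ indeterminate form as x → +∞.
The polynomial denominator x^4 dominates the logarithmic numerator (any positive power of x ≫ ln^3(x) as x → ∞), so the quotient → 0.
Adding the constant: 0 + 6 = 6. Limit = 6.

Final answer: 6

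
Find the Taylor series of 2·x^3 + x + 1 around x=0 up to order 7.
2·x^3 + x + 1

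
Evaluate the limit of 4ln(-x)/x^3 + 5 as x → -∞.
The quotient is an ∞/∞ indeterminate form as x → -∞.
Compare growth rates of the dominant terms (exponentials ≫ polynomials ≫ logarithms), or apply L'Hôpital's rule; the quotient → 0.
Adding the constant: 0 + 5 = 5. Limit = 5.

Final answer: 5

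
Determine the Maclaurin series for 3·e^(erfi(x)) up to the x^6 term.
x^6·(4/(15·π^3) + 8/(3·π^2) + 28/(15·π)) + x^5·(4/(5·π^(5/2)) + 3/(5·√(π)) + 4/π^(3/2)) + x^4·(2/π^2 + 4/π) + x^3·(4/π^(3/2) + 2/√(π)) + 6·x^2/π + 6·x/√(π) + 3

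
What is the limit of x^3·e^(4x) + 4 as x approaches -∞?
The product is a 0·∞ indeterminate form at x → -∞.
Rewrite the product as x^3 / e^(-4x) (an ∞/∞ form) and apply L'Hôpital, or use the standard hierarchy e^(4|x|) ≫ |x^3| as x → -∞.
The indeterminate product → 0, so the limit = 4.

Final answer: 4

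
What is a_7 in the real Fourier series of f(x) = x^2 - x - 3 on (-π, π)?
a_7 = (1/π) ∫_{-π}^{π} f(x)·cos(7x) dx.
Evaluate the integral (use parity and integration by parts as needed): a_7 = -4/49.

Final answer: -4/49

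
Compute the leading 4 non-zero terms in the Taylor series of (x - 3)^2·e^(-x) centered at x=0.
-11·x^3/2 + 23·x^2/2 - 15·x + 9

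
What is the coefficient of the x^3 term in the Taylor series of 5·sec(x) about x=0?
Expand to order 3: 5·sec(x) = 5·x^2/2 + 5 + O(x^4).
The coefficient of x^3 is 0.

Final answer: 0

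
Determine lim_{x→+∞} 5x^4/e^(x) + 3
The quotient is an ∞/∞ indeterminate form as x → +∞.
The exponential denominator e^(x) dominates the polynomial numerator (e^x ≫ x^4 as x → ∞), so the quotient → 0.
Adding the constant: 0 + 3 = 3. Limit = 3.

Final answer: 3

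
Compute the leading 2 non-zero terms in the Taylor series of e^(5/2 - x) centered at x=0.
-x·e^(5/2) + e^(5/2)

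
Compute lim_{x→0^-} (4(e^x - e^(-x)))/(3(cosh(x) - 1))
Both numerator and denominator → 0 as x → 0^-; this is a 0/0 indeterminate form.
Expand each to leading order near x = 0: numerator ~ 8·x, denominator ~ 3·x^2/2.
The limit of the ratio is -∞.

Final answer: -∞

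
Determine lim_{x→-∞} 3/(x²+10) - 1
Evaluate the dominant behaviour as x → -∞; each term tends to a finite value or vanishes.
Limit = -1.

Final answer: -1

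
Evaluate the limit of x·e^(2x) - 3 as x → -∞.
The product is a 0·∞ indeterminate form at x → -∞.
Rewrite the product as x / e^(-2x) (an ∞/∞ form) and apply L'Hôpital, or use the standard hierarchy e^(2|x|) ≫ |x| as x → -∞.
The indeterminate product → 0, so the limit = -3.

Final answer: -3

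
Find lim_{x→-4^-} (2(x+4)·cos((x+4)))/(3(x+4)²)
Both numerator and denominator → 0 as x → -4^-; this is a 0/0 indeterminate form.
Expand each to leading order near x = -4: numerator ~ 2·(x + 4), denominator ~ 3·(x + 4)^2.
The limit of the ratio is -∞.

Final answer: -∞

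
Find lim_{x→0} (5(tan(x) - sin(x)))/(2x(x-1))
Both numerator and denominator → 0 as x → 0; this is a 0/0 indeterminate form.
Expand each to leading order near x = 0: numerator ~ 5·x^3/2, denominator ~ -2·x.
The limit of the ratio is 0.

Final answer: 0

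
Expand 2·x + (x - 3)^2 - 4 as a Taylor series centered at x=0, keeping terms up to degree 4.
x^2 - 4·x + 5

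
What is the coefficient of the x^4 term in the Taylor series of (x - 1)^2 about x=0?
Expand to order 4: (x - 1)^2 = x^2 - 2·x + 1 + O(x^5).
The coefficient of x^4 is 0.

Final answer: 0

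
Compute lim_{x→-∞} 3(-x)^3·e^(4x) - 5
The product is a 0·∞ indeterminate form at x → -∞.
Rewrite the product as 3(-x)^3 / e^(-4x) (an ∞/∞ form) and apply L'Hôpital, or use the standard hierarchy e^(4|x|) ≫ |(-x)^3| as x → -∞.
The indeterminate product → 0, so the limit = -5.

Final answer: -5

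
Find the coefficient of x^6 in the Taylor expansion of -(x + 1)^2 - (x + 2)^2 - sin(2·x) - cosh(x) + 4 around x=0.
Expand to order 6: -(x + 1)^2 - (x + 2)^2 - sin(2·x) - cosh(x) + 4 = -x^6/720 - 4·x^5/15 - x^4/24 + 4·x^3/3 - 5·x^2/2 - 8·x - 2 + O(x^7).
The coefficient of x^6 is -1/720.

Final answer: -1/720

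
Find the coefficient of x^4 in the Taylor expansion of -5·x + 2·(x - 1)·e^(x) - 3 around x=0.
Expand to order 4: -5·x + 2·(x - 1)·e^(x) - 3 = x^4/4 + 2·x^3/3 + x^2 - 5·x - 5 + O(x^5).
The coefficient of x^4 is 1/4.

Final answer: 1/4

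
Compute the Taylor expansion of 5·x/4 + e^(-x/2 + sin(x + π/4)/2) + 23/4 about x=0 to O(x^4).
x^3·(-11·e^(√(2)/4)/96 + 11·√(2)·e^(√(2)/4)/192) + x^2·(-√(2)·e^(√(2)/4)/4 + 3·e^(√(2)/4)/16) + x·(-e^(√(2)/4)/2 + √(2)·e^(√(2)/4)/4 + 5/4) + e^(√(2)/4) + 23/4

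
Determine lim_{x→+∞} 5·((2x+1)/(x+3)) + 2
Evaluate the dominant behaviour as x → +∞; each term tends to a finite value or vanishes.
Limit = 12.

Final answer: 12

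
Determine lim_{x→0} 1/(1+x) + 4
Direct substitution at x = 0 gives 5.

Final answer: 5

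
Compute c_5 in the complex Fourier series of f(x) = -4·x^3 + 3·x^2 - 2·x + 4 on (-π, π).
Compute the real Fourier coefficients first: a_5 = -12/25, b_5 = -8·π^2/5 - 52/125.
Then c_5 = (a_5 − i·b_5)/2 = -6/25 + 26·i/125 + 4·i·π^2/5.

Final answer: -6/25 + 26·i/125 + 4·i·π^2/5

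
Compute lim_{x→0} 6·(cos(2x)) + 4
Direct substitution at x = 0 gives 10.

Final answer: 10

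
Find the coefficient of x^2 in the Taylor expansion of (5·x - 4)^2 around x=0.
Expand to order 2: (5·x - 4)^2 = 25·x^2 - 40·x + 16 + O(x^3).
The coefficient of x^2 is 25.

Final answer: 25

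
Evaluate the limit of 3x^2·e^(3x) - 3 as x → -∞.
The product is a 0·∞ indeterminate form at x → -∞.
Rewrite the product as 3x^2 / e^(-3x) (an ∞/∞ form) and apply L'Hôpital, or use the standard hierarchy e^(3|x|) ≫ |x^2| as x → -∞.
The indeterminate product → 0, so the limit = -3.

Final answer: -3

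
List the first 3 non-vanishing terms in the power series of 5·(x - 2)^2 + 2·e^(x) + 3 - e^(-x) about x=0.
11·x^2/2 - 17·x + 24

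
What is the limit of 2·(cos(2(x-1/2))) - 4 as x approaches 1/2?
Direct substitution at x = 1/2 gives -2.

Final answer: -2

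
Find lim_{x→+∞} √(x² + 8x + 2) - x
As x → +∞: multiply by the conjugate to get (8x+2)/(√(x²+8x+2)+x); the denominator ~ 2x, so the limit is 8/2 = 4.
Limit = 4.

Final answer: 4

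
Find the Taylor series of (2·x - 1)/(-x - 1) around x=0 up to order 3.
-3·x^3 + 3·x^2 - 3·x + 1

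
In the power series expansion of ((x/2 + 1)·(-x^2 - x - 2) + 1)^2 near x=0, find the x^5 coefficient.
Expand to order 5: ((x/2 + 1)·(-x^2 - x - 2) + 1)^2 = 3·x^5/2 + 17·x^4/4 + 7·x^3 + 7·x^2 + 4·x + 1 + O(x^6).
The coefficient of x^5 is 3/2.

Final answer: 3/2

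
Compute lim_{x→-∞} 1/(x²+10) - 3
Evaluate the dominant behaviour as x → -∞; each term tends to a finite value or vanishes.
Limit = -3.

Final answer: -3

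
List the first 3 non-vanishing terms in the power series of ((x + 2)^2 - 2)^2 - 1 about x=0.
20·x^2 + 16·x + 3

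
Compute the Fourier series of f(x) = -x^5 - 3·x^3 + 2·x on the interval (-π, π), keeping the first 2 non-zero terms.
(-200 - 2·π^4 + 34·π^2)·sin(x) + (-2·π^2 + 1 + π^4)·sin(2·x)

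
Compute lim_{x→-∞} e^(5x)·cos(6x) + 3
Evaluate the dominant behaviour as x → -∞; each term tends to a finite value or vanishes.
Limit = 3.

Final answer: 3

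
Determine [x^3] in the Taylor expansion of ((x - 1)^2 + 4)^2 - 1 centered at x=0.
Expand to order 3: ((x - 1)^2 + 4)^2 - 1 = -4·x^3 + 14·x^2 - 20·x + 24 + O(x^4).
The coefficient of x^3 is -4.

Final answer: -4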